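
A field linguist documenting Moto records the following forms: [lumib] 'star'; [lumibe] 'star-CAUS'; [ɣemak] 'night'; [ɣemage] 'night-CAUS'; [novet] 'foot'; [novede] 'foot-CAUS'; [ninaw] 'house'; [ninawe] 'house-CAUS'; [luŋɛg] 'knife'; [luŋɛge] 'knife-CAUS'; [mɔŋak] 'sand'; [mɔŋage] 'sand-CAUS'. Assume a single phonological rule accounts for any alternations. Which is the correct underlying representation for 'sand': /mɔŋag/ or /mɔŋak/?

In [mɔŋak] and [mɔŋage] the final segment of 'sand' alternates: [k] ~ [g].
The stem 'knife' ([luŋɛg], [luŋɛge]) shows [g] unchanged in both environments, so [g] cannot be basic with [k] derived in isolation.
Therefore /k/ is basic and [g] is derived by intervocalic voicing (voiceless stops become voiced between vowels).

/mɔŋak/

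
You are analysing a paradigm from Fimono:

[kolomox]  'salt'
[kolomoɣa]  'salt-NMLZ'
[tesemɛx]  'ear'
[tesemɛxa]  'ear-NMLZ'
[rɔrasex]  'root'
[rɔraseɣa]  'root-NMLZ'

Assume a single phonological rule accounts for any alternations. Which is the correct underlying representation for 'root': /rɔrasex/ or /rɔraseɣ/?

/rɔraseɣ/

In [rɔrasex] and [rɔraseɣa] the final segment of 'root' alternates: [x] ~ [ɣ].
If /x/ were underlying and a rule turned it into [ɣ] before the NMLZ suffix, 'ear' would also alternate; but it has [x] in both [tesemɛx] and [tesemɛxa].
Therefore /ɣ/ is basic and [x] is derived by word-final obstruent devoicing (voiced obstruents become voiceless word-finally).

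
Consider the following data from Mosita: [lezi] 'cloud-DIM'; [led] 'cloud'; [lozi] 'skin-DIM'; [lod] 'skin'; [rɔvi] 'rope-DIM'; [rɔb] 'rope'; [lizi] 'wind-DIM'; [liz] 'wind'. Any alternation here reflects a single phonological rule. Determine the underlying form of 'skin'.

'skin' shows [z] ~ [d] at the end of the stem ([lozi] vs [lod]).
But 'wind' keeps [z] in both environments ([lizi], [liz]), so there is no rule changing /z/ to [d] in isolation.
Therefore /d/ is basic and [z] is derived by intervocalic spirantization (voiced stops become fricatives between vowels).
Hence 'skin' is /lod/ underlyingly.

/lod/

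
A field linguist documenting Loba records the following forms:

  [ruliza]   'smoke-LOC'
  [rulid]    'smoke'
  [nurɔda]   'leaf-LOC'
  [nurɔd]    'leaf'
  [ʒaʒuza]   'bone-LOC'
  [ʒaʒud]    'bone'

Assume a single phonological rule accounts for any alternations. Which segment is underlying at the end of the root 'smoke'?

/z/

'smoke' shows [z] ~ [d] at the end of the stem ([ruliza] vs [rulid]).
But 'leaf' keeps [d] in both environments ([nurɔda], [nurɔd]), so there is no rule changing /d/ to [z] before the LOC suffix.
Therefore /z/ is basic and [d] is derived by word-final hardening (voiced fricatives become stops word-finally).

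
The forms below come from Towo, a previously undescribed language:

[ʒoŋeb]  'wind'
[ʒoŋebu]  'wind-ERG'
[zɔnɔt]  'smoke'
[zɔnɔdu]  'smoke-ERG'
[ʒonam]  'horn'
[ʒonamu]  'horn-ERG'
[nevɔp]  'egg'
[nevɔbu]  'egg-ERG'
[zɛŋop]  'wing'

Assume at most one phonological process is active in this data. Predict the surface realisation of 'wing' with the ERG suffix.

[zɛŋobu]

The root 'egg' surfaces as [nevɔp] and [nevɔbu], with a stem-final [p] ~ [b] alternation.
But 'wind' keeps [b] in both environments ([ʒoŋeb], [ʒoŋebu]), so there is no rule changing /b/ to [p] in isolation.
Therefore /p/ is basic and [b] is derived by intervocalic voicing (voiceless stops become voiced between vowels).
The one attested form of 'wing', [zɛŋop], shows underlying /zɛŋop/. Applying the same rule between vowels gives [zɛŋobu].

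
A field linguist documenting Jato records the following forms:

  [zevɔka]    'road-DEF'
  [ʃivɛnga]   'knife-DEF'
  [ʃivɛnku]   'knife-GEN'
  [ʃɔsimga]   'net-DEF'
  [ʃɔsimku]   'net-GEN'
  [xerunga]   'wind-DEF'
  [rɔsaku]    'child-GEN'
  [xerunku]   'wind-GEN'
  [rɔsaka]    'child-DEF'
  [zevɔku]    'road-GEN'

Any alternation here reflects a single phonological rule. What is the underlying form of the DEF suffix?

The DEF suffix surfaces as [-ga] and [-ka], depending on the final segment of the stem.
By contrast the GEN suffix keeps its initial [k] throughout — that segment must be underlying.
The DEF suffix is therefore /-ga/ underlyingly, with post-vocalic devoicing: voiced stops become voiceless after a vowel.

/-ga/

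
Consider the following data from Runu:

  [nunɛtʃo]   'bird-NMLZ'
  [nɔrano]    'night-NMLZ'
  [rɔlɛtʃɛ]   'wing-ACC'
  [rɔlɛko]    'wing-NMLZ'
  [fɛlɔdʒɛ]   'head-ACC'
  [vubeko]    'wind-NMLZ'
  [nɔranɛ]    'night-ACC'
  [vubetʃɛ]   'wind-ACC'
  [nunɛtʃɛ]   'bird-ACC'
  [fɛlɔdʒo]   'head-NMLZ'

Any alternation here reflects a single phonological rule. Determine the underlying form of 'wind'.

'wind' shows [tʃ] ~ [k] at the end of the stem ([vubetʃɛ] vs [vubeko]).
Compare 'bird', with invariant [tʃ] in [nunɛtʃɛ] and [nunɛtʃo]: an analysis with underlying /tʃ/ and a rule producing [k] before the NMLZ suffix would wrongly predict alternation here too.
So /k/ is underlying, and a rule of palatalization before a front vowel — /k/ becomes palato-alveolar [tʃ] before a front vowel — gives [tʃ].

/vubek/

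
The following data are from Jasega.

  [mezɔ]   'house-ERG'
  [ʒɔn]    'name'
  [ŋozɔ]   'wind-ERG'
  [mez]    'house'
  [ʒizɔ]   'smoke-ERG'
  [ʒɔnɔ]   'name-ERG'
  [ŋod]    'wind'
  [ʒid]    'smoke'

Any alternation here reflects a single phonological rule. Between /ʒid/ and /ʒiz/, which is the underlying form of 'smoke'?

The stem for 'smoke' ends in [z] in [ʒizɔ] but [d] in [ʒid].
But 'house' keeps [z] in both environments ([mezɔ], [mez]), so there is no rule changing /z/ to [d] in isolation.
So /d/ is underlying, and a rule of intervocalic spirantization — voiced stops become fricatives between vowels — gives [z].

/ʒid/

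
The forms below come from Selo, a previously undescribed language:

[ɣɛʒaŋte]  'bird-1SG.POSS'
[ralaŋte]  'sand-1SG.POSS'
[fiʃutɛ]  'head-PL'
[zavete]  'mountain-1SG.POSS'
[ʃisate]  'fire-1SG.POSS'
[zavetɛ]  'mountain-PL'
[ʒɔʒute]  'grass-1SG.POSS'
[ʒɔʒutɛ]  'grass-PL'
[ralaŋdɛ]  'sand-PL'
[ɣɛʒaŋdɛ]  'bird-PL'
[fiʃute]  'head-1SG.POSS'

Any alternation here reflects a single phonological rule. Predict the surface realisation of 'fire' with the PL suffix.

[ʃisatɛ]

The PL suffix surfaces as [-dɛ] and [-tɛ], depending on the final segment of the stem.
The 1SG.POSS suffix, which begins with [t], is invariant after every stem; so [t] is not altered by any rule here.
So the underlying form is /-dɛ/, and voiced stops become voiceless after a vowel.
After 'fire', which ends in a vowel, the suffix surfaces as [-tɛ], giving [ʃisatɛ].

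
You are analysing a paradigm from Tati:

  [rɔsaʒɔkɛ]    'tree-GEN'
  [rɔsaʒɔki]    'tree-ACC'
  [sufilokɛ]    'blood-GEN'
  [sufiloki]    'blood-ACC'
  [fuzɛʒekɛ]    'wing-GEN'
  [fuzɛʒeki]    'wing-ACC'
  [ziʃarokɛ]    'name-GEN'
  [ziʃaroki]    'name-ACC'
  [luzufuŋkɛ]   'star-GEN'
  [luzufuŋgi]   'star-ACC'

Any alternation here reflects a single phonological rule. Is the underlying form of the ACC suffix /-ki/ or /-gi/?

/-gi/

The ACC suffix surfaces as [-gi] and [-ki], depending on the final segment of the stem.
By contrast the GEN suffix keeps its initial [k] throughout — that segment must be underlying.
So the underlying form is /-gi/, and voiced stops become voiceless after a vowel.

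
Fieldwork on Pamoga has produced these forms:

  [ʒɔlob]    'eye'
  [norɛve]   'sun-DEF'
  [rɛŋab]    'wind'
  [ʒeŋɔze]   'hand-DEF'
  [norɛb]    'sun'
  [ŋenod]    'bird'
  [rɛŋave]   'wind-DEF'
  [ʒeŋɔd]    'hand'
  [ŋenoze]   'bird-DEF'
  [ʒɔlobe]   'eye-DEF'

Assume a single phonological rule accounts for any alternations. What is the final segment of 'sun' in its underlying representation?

The stem for 'sun' ends in [b] in [norɛb] but [v] in [norɛve].
If /b/ were underlying and a rule turned it into [v] before the DEF suffix, 'eye' would also alternate; but it has [b] in both [ʒɔlob] and [ʒɔlobe].
So /v/ is underlying, and a rule of word-final hardening — voiced fricatives become stops word-finally — gives [b].

/v/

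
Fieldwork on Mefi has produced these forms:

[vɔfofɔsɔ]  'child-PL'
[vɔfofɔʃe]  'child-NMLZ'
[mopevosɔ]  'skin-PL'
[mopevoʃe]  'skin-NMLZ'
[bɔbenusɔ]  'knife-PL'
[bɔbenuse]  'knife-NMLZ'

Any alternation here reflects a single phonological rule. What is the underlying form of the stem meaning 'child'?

The root 'child' surfaces as [vɔfofɔsɔ] and [vɔfofɔʃe], with a stem-final [s] ~ [ʃ] alternation.
If /s/ were underlying and a rule turned it into [ʃ] before the NMLZ suffix, 'knife' would also alternate; but it has [s] in both [bɔbenusɔ] and [bɔbenuse].
The alternation reflects depalatalization: palato-alveolar /ʃ/ becomes [s] when no front vowel follows. /ʃ/ is underlying.

/vɔfofɔʃ/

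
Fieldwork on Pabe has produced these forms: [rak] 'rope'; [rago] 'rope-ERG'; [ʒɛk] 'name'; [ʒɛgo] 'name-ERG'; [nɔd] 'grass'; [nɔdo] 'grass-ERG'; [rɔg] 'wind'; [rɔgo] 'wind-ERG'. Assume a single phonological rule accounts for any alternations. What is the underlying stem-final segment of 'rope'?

'rope' shows [k] ~ [g] at the end of the stem ([rak] vs [rago]).
Compare 'wind', with invariant [g] in [rɔg] and [rɔgo]: an analysis with underlying /g/ and a rule producing [k] in isolation would wrongly predict alternation here too.
The underlying segment must be /k/; voiceless stops become voiced between vowels, yielding [g] there.

/k/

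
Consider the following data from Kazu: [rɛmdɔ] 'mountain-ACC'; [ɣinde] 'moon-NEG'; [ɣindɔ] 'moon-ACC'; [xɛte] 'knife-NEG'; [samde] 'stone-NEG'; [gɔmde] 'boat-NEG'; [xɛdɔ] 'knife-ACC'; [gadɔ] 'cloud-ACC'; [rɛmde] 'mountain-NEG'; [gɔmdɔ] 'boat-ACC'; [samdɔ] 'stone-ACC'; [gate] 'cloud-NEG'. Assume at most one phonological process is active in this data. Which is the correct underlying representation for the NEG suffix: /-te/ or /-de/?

The NEG suffix surfaces as [-de] and [-te], depending on the final segment of the stem.
By contrast the ACC suffix keeps its initial [d] throughout — that segment must be underlying.
So the underlying form is /-te/, and voiceless stops become voiced after a nasal.

/-te/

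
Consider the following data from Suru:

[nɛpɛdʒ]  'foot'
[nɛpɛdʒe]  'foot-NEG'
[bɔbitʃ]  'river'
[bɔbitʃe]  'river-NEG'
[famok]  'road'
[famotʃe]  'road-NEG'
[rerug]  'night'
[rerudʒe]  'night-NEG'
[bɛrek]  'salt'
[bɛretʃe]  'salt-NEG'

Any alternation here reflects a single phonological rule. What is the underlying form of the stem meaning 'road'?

/famok/

In [famok] and [famotʃe] the final segment of 'road' alternates: [k] ~ [tʃ].
But 'river' keeps [tʃ] in both environments ([bɔbitʃ], [bɔbitʃe]), so there is no rule changing /tʃ/ to [k] in isolation.
So /k/ is underlying, and a rule of palatalization before a front vowel — /k/ and /g/ become palato-alveolar [tʃ] and [dʒ] before a front vowel — gives [tʃ].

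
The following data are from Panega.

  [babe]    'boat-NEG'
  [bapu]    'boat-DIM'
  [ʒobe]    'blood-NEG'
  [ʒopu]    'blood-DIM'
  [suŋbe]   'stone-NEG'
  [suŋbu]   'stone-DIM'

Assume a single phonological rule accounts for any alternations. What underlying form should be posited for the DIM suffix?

/-pu/

The DIM suffix surfaces as [-bu] and [-pu], depending on the final segment of the stem.
By contrast the NEG suffix keeps its initial [b] throughout — that segment must be underlying.
So the underlying form is /-pu/, and voiceless stops become voiced after a nasal.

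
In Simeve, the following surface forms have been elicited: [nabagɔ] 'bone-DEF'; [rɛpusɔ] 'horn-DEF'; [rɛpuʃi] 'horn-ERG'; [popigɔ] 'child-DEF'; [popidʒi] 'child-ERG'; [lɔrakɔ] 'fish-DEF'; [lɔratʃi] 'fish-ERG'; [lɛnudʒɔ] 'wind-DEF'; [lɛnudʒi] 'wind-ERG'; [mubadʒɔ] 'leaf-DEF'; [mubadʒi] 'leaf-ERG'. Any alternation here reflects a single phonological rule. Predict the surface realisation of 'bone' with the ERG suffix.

[nabadʒi]

The root 'child' surfaces as [popigɔ] and [popidʒi], with a stem-final [g] ~ [dʒ] alternation.
But 'wind' keeps [dʒ] in both environments ([lɛnudʒɔ], [lɛnudʒi]), so there is no rule changing /dʒ/ to [g] before the DEF suffix.
Therefore /g/ is basic and [dʒ] is derived by palatalization before a front vowel (/k/, /g/ and /s/ become palato-alveolar [tʃ], [dʒ] and [ʃ] before a front vowel).
The one attested form of 'bone', [nabagɔ], shows underlying /nabag/. Applying the same rule before a front vowel gives [nabadʒi].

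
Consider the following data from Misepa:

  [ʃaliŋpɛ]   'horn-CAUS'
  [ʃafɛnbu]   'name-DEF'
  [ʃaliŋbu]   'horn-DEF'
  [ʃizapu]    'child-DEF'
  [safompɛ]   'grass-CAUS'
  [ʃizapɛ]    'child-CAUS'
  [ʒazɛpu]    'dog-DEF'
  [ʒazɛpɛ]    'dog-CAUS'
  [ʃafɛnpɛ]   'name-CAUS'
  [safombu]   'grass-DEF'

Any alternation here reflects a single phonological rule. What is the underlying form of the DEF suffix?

/-bu/

The DEF suffix surfaces as [-bu] and [-pu], depending on the final segment of the stem.
The CAUS suffix, which begins with [p], is invariant after every stem; so [p] is not altered by any rule here.
The DEF suffix is therefore /-bu/ underlyingly, with post-vocalic devoicing: voiced stops become voiceless after a vowel.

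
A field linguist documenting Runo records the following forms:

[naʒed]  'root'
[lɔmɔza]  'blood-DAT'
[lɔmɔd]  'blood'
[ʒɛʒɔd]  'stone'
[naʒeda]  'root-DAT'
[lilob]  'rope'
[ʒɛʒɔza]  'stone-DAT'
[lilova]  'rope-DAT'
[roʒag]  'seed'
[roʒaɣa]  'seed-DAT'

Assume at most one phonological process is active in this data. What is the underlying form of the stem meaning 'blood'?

In [lɔmɔza] and [lɔmɔd] the final segment of 'blood' alternates: [z] ~ [d].
The stem 'root' ([naʒeda], [naʒed]) shows [d] unchanged in both environments, so [d] cannot be basic with [z] derived before the DAT suffix.
The alternation reflects word-final hardening: voiced fricatives become stops word-finally. /z/ is underlying.
Hence 'blood' is /lɔmɔz/ underlyingly.

/lɔmɔz/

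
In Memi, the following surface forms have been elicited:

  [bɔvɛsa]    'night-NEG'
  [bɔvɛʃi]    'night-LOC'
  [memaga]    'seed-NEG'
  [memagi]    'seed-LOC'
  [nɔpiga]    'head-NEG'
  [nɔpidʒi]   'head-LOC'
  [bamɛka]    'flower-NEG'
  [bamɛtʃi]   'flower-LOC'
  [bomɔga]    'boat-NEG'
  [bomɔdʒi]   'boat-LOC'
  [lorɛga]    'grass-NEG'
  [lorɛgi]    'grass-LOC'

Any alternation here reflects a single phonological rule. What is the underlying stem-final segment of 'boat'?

The stem for 'boat' ends in [g] in [bomɔga] but [dʒ] in [bomɔdʒi].
The stem 'seed' ([memaga], [memagi]) shows [g] unchanged in both environments, so [g] cannot be basic with [dʒ] derived before the LOC suffix.
The underlying segment must be /dʒ/; palato-alveolar /tʃ/, /dʒ/ and /ʃ/ become [k], [g] and [s] when no front vowel follows, yielding [g] there.

/dʒ/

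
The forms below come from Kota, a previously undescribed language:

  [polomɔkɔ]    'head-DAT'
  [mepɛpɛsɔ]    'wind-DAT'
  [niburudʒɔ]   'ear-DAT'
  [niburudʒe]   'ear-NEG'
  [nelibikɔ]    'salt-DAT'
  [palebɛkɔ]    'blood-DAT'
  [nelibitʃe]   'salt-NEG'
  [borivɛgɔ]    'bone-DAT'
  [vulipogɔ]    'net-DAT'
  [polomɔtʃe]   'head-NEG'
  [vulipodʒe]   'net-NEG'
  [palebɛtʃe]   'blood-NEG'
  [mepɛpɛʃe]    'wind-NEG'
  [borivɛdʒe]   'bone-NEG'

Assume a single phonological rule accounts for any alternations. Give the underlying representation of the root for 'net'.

In [vulipodʒe] and [vulipogɔ] the final segment of 'net' alternates: [dʒ] ~ [g].
But 'ear' keeps [dʒ] in both environments ([niburudʒe], [niburudʒɔ]), so there is no rule changing /dʒ/ to [g] before the DAT suffix.
The alternation reflects palatalization before a front vowel: /k/, /g/ and /s/ become palato-alveolar [tʃ], [dʒ] and [ʃ] before a front vowel. /g/ is underlying.
Hence 'net' is /vulipog/ underlyingly.

/vulipog/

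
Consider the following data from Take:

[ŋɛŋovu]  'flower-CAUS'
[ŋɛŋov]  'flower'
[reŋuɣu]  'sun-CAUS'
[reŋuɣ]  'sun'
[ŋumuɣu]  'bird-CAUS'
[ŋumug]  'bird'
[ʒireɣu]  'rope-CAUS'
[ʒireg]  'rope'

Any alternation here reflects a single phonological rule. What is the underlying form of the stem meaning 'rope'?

In [ʒireɣu] and [ʒireg] the final segment of 'rope' alternates: [ɣ] ~ [g].
But 'sun' keeps [ɣ] in both environments ([reŋuɣu], [reŋuɣ]), so there is no rule changing /ɣ/ to [g] in isolation.
The alternation reflects intervocalic spirantization: voiced stops become fricatives between vowels. /g/ is underlying.
Hence 'rope' is /ʒireg/ underlyingly.

/ʒireg/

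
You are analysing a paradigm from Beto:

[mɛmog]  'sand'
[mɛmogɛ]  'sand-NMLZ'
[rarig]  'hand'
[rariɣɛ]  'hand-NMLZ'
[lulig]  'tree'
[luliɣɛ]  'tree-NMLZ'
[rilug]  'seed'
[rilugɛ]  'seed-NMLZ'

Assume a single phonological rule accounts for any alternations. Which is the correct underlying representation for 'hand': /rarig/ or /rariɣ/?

'hand' shows [g] ~ [ɣ] at the end of the stem ([rarig] vs [rariɣɛ]).
If /g/ were underlying and a rule turned it into [ɣ] before the NMLZ suffix, 'sand' would also alternate; but it has [g] in both [mɛmog] and [mɛmogɛ].
So /ɣ/ is underlying, and a rule of word-final hardening — voiced fricatives become stops word-finally — gives [g].

/rariɣ/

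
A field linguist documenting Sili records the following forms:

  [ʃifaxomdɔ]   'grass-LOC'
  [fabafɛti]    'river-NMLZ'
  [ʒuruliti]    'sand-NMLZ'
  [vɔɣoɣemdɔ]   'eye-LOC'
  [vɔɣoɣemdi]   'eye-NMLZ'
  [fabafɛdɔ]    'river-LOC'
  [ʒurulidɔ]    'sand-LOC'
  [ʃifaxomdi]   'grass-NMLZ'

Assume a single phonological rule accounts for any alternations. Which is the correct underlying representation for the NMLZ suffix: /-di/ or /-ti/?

The NMLZ morpheme has two allomorphs, [-di] and [-ti].
By contrast the LOC suffix keeps its initial [d] throughout — that segment must be underlying.
So the underlying form is /-ti/, and voiceless stops become voiced after a nasal.

/-ti/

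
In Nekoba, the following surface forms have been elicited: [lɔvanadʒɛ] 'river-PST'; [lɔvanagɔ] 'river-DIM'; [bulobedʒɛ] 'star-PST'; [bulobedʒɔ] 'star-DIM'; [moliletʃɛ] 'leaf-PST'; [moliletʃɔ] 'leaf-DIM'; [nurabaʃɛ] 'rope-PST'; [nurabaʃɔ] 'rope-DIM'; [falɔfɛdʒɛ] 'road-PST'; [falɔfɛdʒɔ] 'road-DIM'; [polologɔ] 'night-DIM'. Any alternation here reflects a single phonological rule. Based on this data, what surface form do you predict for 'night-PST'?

In [lɔvanadʒɛ] and [lɔvanagɔ] the final segment of 'river' alternates: [dʒ] ~ [g].
The stem 'star' ([bulobedʒɛ], [bulobedʒɔ]) shows [dʒ] unchanged in both environments, so [dʒ] cannot be basic with [g] derived before the DIM suffix.
Therefore /g/ is basic and [dʒ] is derived by palatalization before a front vowel (/g/ becomes palato-alveolar [dʒ] before a front vowel).
From [polologɔ] the stem 'night' is /pololog/; before a front vowel this yields [pololodʒɛ].

[pololodʒɛ]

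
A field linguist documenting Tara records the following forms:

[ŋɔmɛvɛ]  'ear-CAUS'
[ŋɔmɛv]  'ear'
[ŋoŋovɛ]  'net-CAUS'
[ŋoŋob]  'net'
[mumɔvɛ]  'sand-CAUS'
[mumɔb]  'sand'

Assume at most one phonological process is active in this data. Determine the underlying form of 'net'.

'net' shows [v] ~ [b] at the end of the stem ([ŋoŋovɛ] vs [ŋoŋob]).
Compare 'ear', with invariant [v] in [ŋɔmɛvɛ] and [ŋɔmɛv]: an analysis with underlying /v/ and a rule producing [b] in isolation would wrongly predict alternation here too.
The underlying segment must be /b/; voiced stops become fricatives between vowels, yielding [v] there.
The underlying form of 'net' is therefore /ŋoŋob/.

/ŋoŋob/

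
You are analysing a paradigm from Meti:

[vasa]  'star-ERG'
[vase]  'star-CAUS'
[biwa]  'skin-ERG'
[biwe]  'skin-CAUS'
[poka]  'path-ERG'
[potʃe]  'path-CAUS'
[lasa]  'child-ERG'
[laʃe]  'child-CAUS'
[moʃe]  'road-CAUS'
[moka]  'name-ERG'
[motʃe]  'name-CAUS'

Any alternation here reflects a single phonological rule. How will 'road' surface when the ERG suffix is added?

In [lasa] and [laʃe] the final segment of 'child' alternates: [s] ~ [ʃ].
The stem 'star' ([vasa], [vase]) shows [s] unchanged in both environments, so [s] cannot be basic with [ʃ] derived before the CAUS suffix.
The underlying segment must be /ʃ/; palato-alveolar /tʃ/ and /ʃ/ become [k] and [s] when no front vowel follows, yielding [s] there.
From [moʃe] the stem 'road' is /moʃ/; when no front vowel follows this yields [mosa].

[mosa]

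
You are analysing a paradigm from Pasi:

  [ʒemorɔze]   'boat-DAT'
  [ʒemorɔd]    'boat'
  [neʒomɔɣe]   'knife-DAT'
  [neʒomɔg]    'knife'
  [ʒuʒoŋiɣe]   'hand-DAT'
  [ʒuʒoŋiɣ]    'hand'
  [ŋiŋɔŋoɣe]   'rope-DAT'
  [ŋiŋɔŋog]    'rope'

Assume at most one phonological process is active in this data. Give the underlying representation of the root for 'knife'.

/neʒomɔg/

The stem for 'knife' ends in [ɣ] in [neʒomɔɣe] but [g] in [neʒomɔg].
But 'hand' keeps [ɣ] in both environments ([ʒuʒoŋiɣe], [ʒuʒoŋiɣ]), so there is no rule changing /ɣ/ to [g] in isolation.
The underlying segment must be /g/; voiced stops become fricatives between vowels, yielding [ɣ] there.
The underlying form of 'knife' is therefore /neʒomɔg/.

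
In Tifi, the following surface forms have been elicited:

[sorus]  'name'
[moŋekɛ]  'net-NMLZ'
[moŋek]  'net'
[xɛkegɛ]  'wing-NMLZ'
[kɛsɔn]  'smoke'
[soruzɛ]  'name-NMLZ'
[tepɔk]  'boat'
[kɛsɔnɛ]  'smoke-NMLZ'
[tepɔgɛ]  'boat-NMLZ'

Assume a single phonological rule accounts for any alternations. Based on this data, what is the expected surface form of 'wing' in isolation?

[xɛkek]

In [tepɔk] and [tepɔgɛ] the final segment of 'boat' alternates: [k] ~ [g].
The stem 'net' ([moŋek], [moŋekɛ]) shows [k] unchanged in both environments, so [k] cannot be basic with [g] derived before the NMLZ suffix.
Therefore /g/ is basic and [k] is derived by word-final obstruent devoicing (voiced obstruents become voiceless word-finally).
From [xɛkegɛ] the stem 'wing' is /xɛkeg/; word-finally this yields [xɛkek].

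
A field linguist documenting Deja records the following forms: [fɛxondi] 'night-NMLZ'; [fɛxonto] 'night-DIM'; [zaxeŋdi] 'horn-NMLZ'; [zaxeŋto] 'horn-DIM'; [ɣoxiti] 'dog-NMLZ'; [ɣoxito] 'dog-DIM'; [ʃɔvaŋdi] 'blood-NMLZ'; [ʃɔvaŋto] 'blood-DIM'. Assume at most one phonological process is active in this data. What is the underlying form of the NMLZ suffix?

/-di/

The NMLZ suffix surfaces as [-di] and [-ti], depending on the final segment of the stem.
By contrast the DIM suffix keeps its initial [t] throughout — that segment must be underlying.
So the underlying form is /-di/, and voiced stops become voiceless after a vowel.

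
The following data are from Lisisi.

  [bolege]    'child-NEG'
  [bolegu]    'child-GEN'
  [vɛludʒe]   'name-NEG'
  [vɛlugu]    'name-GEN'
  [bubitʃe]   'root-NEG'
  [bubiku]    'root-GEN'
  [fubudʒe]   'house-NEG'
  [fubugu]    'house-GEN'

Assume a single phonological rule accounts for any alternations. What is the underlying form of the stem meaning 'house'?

/fubudʒ/

The root 'house' surfaces as [fubudʒe] and [fubugu], with a stem-final [dʒ] ~ [g] alternation.
If /g/ were underlying and a rule turned it into [dʒ] before the NEG suffix, 'child' would also alternate; but it has [g] in both [bolege] and [bolegu].
The alternation reflects depalatalization: palato-alveolar /tʃ/ and /dʒ/ become [k] and [g] when no front vowel follows. /dʒ/ is underlying.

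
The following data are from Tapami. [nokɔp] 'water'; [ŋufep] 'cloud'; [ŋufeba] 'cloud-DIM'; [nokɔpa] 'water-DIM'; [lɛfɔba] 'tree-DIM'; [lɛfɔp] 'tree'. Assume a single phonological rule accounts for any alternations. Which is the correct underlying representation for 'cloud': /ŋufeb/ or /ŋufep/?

In [ŋufeba] and [ŋufep] the final segment of 'cloud' alternates: [b] ~ [p].
The stem 'water' ([nokɔpa], [nokɔp]) shows [p] unchanged in both environments, so [p] cannot be basic with [b] derived before the DIM suffix.
The alternation reflects word-final obstruent devoicing: voiced obstruents become voiceless word-finally. /b/ is underlying.

/ŋufeb/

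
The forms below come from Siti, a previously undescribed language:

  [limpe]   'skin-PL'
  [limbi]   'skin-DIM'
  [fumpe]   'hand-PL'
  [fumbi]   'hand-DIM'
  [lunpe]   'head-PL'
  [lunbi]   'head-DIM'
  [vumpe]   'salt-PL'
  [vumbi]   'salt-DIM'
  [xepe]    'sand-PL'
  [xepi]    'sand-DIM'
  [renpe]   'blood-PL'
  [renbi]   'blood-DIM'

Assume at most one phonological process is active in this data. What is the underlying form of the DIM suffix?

/-bi/

The DIM suffix surfaces as [-bi] and [-pi], depending on the final segment of the stem.
By contrast the PL suffix keeps its initial [p] throughout — that segment must be underlying.
So the underlying form is /-bi/, and voiced stops become voiceless after a vowel.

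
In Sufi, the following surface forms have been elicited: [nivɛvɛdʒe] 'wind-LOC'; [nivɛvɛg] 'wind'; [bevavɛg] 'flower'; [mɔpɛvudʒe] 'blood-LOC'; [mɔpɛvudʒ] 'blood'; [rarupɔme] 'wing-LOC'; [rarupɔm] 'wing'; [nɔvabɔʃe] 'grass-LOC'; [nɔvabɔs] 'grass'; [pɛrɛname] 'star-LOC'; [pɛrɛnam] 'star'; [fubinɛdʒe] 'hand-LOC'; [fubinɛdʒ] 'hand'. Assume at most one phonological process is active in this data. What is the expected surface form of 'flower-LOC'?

'wind' shows [dʒ] ~ [g] at the end of the stem ([nivɛvɛdʒe] vs [nivɛvɛg]).
Compare 'hand', with invariant [dʒ] in [fubinɛdʒe] and [fubinɛdʒ]: an analysis with underlying /dʒ/ and a rule producing [g] in isolation would wrongly predict alternation here too.
The alternation reflects palatalization before a front vowel: /g/ and /s/ become palato-alveolar [dʒ] and [ʃ] before a front vowel. /g/ is underlying.
The one attested form of 'flower', [bevavɛg], shows underlying /bevavɛg/. Applying the same rule before a front vowel gives [bevavɛdʒe].

[bevavɛdʒe]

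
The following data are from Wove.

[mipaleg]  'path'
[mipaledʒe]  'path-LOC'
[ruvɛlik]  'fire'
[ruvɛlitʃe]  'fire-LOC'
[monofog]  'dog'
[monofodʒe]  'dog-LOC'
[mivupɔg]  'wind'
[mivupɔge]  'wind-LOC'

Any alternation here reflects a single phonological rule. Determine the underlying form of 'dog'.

/monofodʒ/

In [monofog] and [monofodʒe] the final segment of 'dog' alternates: [g] ~ [dʒ].
Compare 'wind', with invariant [g] in [mivupɔg] and [mivupɔge]: an analysis with underlying /g/ and a rule producing [dʒ] before the LOC suffix would wrongly predict alternation here too.
The underlying segment must be /dʒ/; palato-alveolar /tʃ/ and /dʒ/ become [k] and [g] when no front vowel follows, yielding [g] there.
Hence 'dog' is /monofodʒ/ underlyingly.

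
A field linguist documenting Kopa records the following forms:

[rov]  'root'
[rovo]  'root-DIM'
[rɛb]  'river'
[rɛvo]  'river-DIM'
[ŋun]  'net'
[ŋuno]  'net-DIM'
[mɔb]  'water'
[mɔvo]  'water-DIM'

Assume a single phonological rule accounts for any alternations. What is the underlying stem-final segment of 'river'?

In [rɛb] and [rɛvo] the final segment of 'river' alternates: [b] ~ [v].
If /v/ were underlying and a rule turned it into [b] in isolation, 'root' would also alternate; but it has [v] in both [rov] and [rovo].
Therefore /b/ is basic and [v] is derived by intervocalic spirantization (voiced stops become fricatives between vowels).

/b/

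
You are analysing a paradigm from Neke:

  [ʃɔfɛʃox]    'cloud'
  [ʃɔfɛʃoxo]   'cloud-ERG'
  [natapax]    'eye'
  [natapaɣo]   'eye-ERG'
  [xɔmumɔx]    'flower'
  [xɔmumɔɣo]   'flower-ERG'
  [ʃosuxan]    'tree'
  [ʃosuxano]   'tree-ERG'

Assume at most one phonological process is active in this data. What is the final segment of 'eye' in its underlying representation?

'eye' shows [x] ~ [ɣ] at the end of the stem ([natapax] vs [natapaɣo]).
The stem 'cloud' ([ʃɔfɛʃox], [ʃɔfɛʃoxo]) shows [x] unchanged in both environments, so [x] cannot be basic with [ɣ] derived before the ERG suffix.
So /ɣ/ is underlying, and a rule of word-final obstruent devoicing — voiced obstruents become voiceless word-finally — gives [x].

/ɣ/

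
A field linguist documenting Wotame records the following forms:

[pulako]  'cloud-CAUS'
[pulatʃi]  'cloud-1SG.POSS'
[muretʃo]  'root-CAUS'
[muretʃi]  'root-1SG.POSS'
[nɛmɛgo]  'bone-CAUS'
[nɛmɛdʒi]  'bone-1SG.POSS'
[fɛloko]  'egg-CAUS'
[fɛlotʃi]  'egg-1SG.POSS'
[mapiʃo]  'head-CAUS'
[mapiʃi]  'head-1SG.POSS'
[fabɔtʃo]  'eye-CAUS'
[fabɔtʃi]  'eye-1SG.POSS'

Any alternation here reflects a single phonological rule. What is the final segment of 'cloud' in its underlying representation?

/k/

The stem for 'cloud' ends in [k] in [pulako] but [tʃ] in [pulatʃi].
If /tʃ/ were underlying and a rule turned it into [k] before the CAUS suffix, 'root' would also alternate; but it has [tʃ] in both [muretʃo] and [muretʃi].
Therefore /k/ is basic and [tʃ] is derived by palatalization before a front vowel (/k/ and /g/ become palato-alveolar [tʃ] and [dʒ] before a front vowel).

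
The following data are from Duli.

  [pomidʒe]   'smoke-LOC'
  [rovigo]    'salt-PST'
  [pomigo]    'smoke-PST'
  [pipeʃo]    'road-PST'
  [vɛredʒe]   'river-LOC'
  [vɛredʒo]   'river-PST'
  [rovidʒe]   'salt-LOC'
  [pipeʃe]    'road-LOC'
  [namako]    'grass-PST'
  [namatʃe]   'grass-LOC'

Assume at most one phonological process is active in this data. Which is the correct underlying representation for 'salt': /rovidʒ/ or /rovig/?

'salt' shows [g] ~ [dʒ] at the end of the stem ([rovigo] vs [rovidʒe]).
The stem 'river' ([vɛredʒo], [vɛredʒe]) shows [dʒ] unchanged in both environments, so [dʒ] cannot be basic with [g] derived before the PST suffix.
So /g/ is underlying, and a rule of palatalization before a front vowel — /k/ and /g/ become palato-alveolar [tʃ] and [dʒ] before a front vowel — gives [dʒ].

/rovig/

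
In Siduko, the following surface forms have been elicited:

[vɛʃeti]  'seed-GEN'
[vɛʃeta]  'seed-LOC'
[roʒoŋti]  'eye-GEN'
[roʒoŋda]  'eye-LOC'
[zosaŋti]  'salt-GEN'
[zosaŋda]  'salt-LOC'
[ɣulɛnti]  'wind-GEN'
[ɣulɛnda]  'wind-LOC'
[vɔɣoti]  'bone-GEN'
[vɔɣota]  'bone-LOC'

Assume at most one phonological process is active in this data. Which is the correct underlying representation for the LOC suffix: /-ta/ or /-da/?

/-da/

The LOC morpheme has two allomorphs, [-da] and [-ta].
By contrast the GEN suffix keeps its initial [t] throughout — that segment must be underlying.
So the underlying form is /-da/, and voiced stops become voiceless after a vowel.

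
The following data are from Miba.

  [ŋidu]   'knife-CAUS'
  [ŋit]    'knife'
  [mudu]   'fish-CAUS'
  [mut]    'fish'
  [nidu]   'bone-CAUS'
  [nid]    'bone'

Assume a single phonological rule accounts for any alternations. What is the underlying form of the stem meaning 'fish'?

/mut/

The root 'fish' surfaces as [mudu] and [mut], with a stem-final [d] ~ [t] alternation.
If /d/ were underlying and a rule turned it into [t] in isolation, 'bone' would also alternate; but it has [d] in both [nidu] and [nid].
So /t/ is underlying, and a rule of intervocalic voicing — voiceless stops become voiced between vowels — gives [d].
Hence 'fish' is /mut/ underlyingly.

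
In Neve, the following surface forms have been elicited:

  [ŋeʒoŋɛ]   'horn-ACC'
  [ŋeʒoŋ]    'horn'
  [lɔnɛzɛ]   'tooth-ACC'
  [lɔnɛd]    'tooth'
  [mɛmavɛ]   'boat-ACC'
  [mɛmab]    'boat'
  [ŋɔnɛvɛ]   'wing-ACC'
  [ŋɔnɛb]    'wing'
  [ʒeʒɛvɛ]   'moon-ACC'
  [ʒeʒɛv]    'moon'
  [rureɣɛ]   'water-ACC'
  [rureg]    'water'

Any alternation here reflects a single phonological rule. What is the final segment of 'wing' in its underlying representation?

/b/

In [ŋɔnɛvɛ] and [ŋɔnɛb] the final segment of 'wing' alternates: [v] ~ [b].
If /v/ were underlying and a rule turned it into [b] in isolation, 'moon' would also alternate; but it has [v] in both [ʒeʒɛvɛ] and [ʒeʒɛv].
The alternation reflects intervocalic spirantization: voiced stops become fricatives between vowels. /b/ is underlying.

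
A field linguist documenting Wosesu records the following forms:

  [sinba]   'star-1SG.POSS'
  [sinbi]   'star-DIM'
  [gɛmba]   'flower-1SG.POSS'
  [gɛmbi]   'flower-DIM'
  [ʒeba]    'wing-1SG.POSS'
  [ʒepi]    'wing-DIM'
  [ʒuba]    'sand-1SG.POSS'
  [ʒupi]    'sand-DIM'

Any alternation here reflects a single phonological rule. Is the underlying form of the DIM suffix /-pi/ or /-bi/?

/-pi/

The DIM morpheme has two allomorphs, [-bi] and [-pi].
The 1SG.POSS suffix, which begins with [b], is invariant after every stem; so [b] is not altered by any rule here.
The DIM suffix is therefore /-pi/ underlyingly, with post-nasal voicing: voiceless stops become voiced after a nasal.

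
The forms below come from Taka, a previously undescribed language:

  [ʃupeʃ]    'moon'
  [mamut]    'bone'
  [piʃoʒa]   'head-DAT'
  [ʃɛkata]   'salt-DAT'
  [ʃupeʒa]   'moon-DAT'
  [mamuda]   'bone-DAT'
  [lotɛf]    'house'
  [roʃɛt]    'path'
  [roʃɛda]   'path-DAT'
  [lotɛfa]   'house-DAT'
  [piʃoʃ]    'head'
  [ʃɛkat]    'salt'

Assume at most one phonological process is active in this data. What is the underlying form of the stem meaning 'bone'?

The stem for 'bone' ends in [d] in [mamuda] but [t] in [mamut].
Compare 'salt', with invariant [t] in [ʃɛkata] and [ʃɛkat]: an analysis with underlying /t/ and a rule producing [d] before the DAT suffix would wrongly predict alternation here too.
Therefore /d/ is basic and [t] is derived by word-final obstruent devoicing (voiced obstruents become voiceless word-finally).

/mamud/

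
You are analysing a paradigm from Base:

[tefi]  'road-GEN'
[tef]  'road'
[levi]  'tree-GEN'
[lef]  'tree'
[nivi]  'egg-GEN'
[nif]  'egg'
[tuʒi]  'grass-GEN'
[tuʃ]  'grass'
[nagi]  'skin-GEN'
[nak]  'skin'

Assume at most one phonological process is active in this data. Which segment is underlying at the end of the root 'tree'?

/v/

In [levi] and [lef] the final segment of 'tree' alternates: [v] ~ [f].
But 'road' keeps [f] in both environments ([tefi], [tef]), so there is no rule changing /f/ to [v] before the GEN suffix.
The alternation reflects word-final obstruent devoicing: voiced obstruents become voiceless word-finally. /v/ is underlying.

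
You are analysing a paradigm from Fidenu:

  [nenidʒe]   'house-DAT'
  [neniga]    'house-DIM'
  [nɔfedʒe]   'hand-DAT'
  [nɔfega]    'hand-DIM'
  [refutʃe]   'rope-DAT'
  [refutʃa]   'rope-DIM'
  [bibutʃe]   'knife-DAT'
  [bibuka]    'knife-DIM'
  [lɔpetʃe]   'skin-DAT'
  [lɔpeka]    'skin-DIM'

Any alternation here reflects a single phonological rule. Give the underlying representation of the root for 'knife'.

/bibuk/

'knife' shows [tʃ] ~ [k] at the end of the stem ([bibutʃe] vs [bibuka]).
Compare 'rope', with invariant [tʃ] in [refutʃe] and [refutʃa]: an analysis with underlying /tʃ/ and a rule producing [k] before the DIM suffix would wrongly predict alternation here too.
So /k/ is underlying, and a rule of palatalization before a front vowel — /k/ and /g/ become palato-alveolar [tʃ] and [dʒ] before a front vowel — gives [tʃ].
The underlying form of 'knife' is therefore /bibuk/.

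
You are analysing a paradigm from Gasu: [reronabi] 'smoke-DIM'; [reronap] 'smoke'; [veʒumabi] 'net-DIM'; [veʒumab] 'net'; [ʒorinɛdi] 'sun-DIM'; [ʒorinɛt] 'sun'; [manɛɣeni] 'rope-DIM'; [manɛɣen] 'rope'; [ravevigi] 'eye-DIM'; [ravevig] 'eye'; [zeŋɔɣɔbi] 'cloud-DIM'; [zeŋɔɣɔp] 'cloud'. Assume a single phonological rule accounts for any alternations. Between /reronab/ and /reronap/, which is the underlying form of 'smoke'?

/reronap/

The stem for 'smoke' ends in [b] in [reronabi] but [p] in [reronap].
If /b/ were underlying and a rule turned it into [p] in isolation, 'net' would also alternate; but it has [b] in both [veʒumabi] and [veʒumab].
The alternation reflects intervocalic voicing: voiceless stops become voiced between vowels. /p/ is underlying.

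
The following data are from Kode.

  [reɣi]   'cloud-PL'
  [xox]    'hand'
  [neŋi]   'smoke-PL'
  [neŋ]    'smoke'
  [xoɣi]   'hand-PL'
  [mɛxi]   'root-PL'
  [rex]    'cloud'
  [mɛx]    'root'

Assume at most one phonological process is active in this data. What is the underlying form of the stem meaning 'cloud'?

/reɣ/

The stem for 'cloud' ends in [x] in [rex] but [ɣ] in [reɣi].
If /x/ were underlying and a rule turned it into [ɣ] before the PL suffix, 'root' would also alternate; but it has [x] in both [mɛx] and [mɛxi].
Therefore /ɣ/ is basic and [x] is derived by word-final obstruent devoicing (voiced obstruents become voiceless word-finally).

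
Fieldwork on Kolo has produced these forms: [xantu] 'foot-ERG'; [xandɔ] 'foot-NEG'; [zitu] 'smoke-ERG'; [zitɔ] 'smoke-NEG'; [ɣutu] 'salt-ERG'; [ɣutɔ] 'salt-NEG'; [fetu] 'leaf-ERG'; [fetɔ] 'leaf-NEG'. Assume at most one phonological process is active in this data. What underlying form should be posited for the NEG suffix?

The NEG suffix surfaces as [-dɔ] and [-tɔ], depending on the final segment of the stem.
By contrast the ERG suffix keeps its initial [t] throughout — that segment must be underlying.
So the underlying form is /-dɔ/, and voiced stops become voiceless after a vowel.

/-dɔ/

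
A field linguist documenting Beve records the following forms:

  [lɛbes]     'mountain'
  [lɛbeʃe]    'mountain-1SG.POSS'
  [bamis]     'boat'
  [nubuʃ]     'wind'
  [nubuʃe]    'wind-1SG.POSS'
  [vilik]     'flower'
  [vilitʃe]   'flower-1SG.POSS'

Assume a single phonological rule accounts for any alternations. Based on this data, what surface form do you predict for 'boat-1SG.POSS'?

[bamiʃe]

The stem for 'mountain' ends in [s] in [lɛbes] but [ʃ] in [lɛbeʃe].
But 'wind' keeps [ʃ] in both environments ([nubuʃ], [nubuʃe]), so there is no rule changing /ʃ/ to [s] in isolation.
Therefore /s/ is basic and [ʃ] is derived by palatalization before a front vowel (/k/ and /s/ become palato-alveolar [tʃ] and [ʃ] before a front vowel).
The one attested form of 'boat', [bamis], shows underlying /bamis/. Applying the same rule before a front vowel gives [bamiʃe].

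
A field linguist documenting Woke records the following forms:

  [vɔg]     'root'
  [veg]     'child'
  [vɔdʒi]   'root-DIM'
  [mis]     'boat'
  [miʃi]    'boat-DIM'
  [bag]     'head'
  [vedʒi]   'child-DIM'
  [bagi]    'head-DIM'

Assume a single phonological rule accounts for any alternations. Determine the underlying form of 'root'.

In [vɔdʒi] and [vɔg] the final segment of 'root' alternates: [dʒ] ~ [g].
Compare 'head', with invariant [g] in [bagi] and [bag]: an analysis with underlying /g/ and a rule producing [dʒ] before the DIM suffix would wrongly predict alternation here too.
The underlying segment must be /dʒ/; palato-alveolar /dʒ/ and /ʃ/ become [g] and [s] when no front vowel follows, yielding [g] there.

/vɔdʒ/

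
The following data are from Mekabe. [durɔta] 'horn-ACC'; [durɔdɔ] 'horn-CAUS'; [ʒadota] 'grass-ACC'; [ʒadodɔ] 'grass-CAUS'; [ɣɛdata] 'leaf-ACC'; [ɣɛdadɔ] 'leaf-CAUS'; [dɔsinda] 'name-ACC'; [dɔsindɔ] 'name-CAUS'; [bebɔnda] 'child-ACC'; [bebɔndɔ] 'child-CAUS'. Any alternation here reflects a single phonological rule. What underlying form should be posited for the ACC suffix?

The ACC morpheme has two allomorphs, [-da] and [-ta].
By contrast the CAUS suffix keeps its initial [d] throughout — that segment must be underlying.
So the underlying form is /-ta/, and voiceless stops become voiced after a nasal.

/-ta/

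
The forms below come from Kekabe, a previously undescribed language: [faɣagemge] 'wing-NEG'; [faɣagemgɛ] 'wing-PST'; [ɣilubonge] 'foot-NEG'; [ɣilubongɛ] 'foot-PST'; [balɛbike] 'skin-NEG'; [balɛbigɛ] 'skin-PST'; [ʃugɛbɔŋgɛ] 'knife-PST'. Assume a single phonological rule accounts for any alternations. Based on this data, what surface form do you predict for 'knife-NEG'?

The NEG morpheme has two allomorphs, [-ge] and [-ke].
By contrast the PST suffix keeps its initial [g] throughout — that segment must be underlying.
So the underlying form is /-ke/, and voiceless stops become voiced after a nasal.
After 'knife', which ends in a nasal, the suffix surfaces as [-ge], giving [ʃugɛbɔŋge].

[ʃugɛbɔŋge]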